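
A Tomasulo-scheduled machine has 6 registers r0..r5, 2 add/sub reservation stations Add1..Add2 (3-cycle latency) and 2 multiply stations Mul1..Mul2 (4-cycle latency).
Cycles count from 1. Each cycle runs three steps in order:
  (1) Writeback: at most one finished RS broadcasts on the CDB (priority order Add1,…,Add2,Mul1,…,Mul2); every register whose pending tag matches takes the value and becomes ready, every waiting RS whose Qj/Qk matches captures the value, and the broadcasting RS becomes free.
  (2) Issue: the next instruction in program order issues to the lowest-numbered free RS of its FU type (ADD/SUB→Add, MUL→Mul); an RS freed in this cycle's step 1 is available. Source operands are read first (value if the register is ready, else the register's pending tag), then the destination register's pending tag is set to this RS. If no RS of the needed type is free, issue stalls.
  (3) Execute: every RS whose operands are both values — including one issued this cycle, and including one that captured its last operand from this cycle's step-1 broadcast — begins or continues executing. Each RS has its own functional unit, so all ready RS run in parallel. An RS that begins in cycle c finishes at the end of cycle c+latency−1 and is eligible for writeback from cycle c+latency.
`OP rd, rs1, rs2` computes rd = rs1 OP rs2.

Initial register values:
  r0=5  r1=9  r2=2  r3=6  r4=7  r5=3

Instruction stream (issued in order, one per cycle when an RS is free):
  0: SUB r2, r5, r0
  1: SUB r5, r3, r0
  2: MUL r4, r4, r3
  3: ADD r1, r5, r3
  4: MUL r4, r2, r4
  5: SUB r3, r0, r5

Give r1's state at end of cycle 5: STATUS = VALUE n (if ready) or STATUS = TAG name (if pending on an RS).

STATUS = TAG Add1

  c1: issue SUB r2<-Add1  regs: r0:5,r1:9,r2:Add1,r3:6,r4:7,r5:3
  c2: issue SUB r5<-Add2  regs: r0:5,r1:9,r2:Add1,r3:6,r4:7,r5:Add2
  c3: issue MUL r4<-Mul1  regs: r0:5,r1:9,r2:Add1,r3:6,r4:Mul1,r5:Add2
  c4: CDB Add1=-2; issue ADD r1<-Add1  regs: r0:5,r1:Add1,r2:-2,r3:6,r4:Mul1,r5:Add2
  c5: CDB Add2=1; issue MUL r4<-Mul2  regs: r0:5,r1:Add1,r2:-2,r3:6,r4:Mul2,r5:1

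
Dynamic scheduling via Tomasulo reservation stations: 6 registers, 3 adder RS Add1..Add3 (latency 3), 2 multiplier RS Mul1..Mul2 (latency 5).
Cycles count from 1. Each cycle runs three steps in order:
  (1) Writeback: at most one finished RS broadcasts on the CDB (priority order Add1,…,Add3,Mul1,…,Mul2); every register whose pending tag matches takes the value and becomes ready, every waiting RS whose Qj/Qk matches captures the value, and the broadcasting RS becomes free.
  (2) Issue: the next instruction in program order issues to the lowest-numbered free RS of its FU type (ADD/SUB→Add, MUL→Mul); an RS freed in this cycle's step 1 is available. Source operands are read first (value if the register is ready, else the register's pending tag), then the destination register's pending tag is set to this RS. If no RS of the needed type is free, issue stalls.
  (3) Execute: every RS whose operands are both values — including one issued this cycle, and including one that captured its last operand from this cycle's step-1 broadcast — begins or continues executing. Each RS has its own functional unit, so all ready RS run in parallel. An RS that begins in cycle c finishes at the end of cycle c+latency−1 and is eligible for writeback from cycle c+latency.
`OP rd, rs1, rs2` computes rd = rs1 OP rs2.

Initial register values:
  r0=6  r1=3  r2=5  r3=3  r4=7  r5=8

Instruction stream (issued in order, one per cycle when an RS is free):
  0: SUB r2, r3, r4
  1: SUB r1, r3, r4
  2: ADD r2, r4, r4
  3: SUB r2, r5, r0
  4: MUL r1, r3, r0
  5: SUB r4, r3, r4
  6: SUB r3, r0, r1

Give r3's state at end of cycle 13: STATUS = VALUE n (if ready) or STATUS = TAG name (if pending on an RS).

  c1: issue SUB r2<-Add1  regs: r0:6,r1:3,r2:Add1,r3:3,r4:7,r5:8
  c2: issue SUB r1<-Add2  regs: r0:6,r1:Add2,r2:Add1,r3:3,r4:7,r5:8
  c3: issue ADD r2<-Add3  regs: r0:6,r1:Add2,r2:Add3,r3:3,r4:7,r5:8
  c4: CDB Add1=-4; issue SUB r2<-Add1  regs: r0:6,r1:Add2,r2:Add1,r3:3,r4:7,r5:8
  c5: CDB Add2=-4; issue MUL r1<-Mul1  regs: r0:6,r1:Mul1,r2:Add1,r3:3,r4:7,r5:8
  c6: CDB Add3=14; issue SUB r4<-Add2  regs: r0:6,r1:Mul1,r2:Add1,r3:3,r4:Add2,r5:8
  c7: CDB Add1=2; issue SUB r3<-Add1  regs: r0:6,r1:Mul1,r2:2,r3:Add1,r4:Add2,r5:8
  c8: -  regs: r0:6,r1:Mul1,r2:2,r3:Add1,r4:Add2,r5:8
  c9: CDB Add2=-4  regs: r0:6,r1:Mul1,r2:2,r3:Add1,r4:-4,r5:8
  c10: CDB Mul1=18  regs: r0:6,r1:18,r2:2,r3:Add1,r4:-4,r5:8
  c11: -  regs: r0:6,r1:18,r2:2,r3:Add1,r4:-4,r5:8
  c12: -  regs: r0:6,r1:18,r2:2,r3:Add1,r4:-4,r5:8
  c13: CDB Add1=-12  regs: r0:6,r1:18,r2:2,r3:-12,r4:-4,r5:8

STATUS = VALUE -12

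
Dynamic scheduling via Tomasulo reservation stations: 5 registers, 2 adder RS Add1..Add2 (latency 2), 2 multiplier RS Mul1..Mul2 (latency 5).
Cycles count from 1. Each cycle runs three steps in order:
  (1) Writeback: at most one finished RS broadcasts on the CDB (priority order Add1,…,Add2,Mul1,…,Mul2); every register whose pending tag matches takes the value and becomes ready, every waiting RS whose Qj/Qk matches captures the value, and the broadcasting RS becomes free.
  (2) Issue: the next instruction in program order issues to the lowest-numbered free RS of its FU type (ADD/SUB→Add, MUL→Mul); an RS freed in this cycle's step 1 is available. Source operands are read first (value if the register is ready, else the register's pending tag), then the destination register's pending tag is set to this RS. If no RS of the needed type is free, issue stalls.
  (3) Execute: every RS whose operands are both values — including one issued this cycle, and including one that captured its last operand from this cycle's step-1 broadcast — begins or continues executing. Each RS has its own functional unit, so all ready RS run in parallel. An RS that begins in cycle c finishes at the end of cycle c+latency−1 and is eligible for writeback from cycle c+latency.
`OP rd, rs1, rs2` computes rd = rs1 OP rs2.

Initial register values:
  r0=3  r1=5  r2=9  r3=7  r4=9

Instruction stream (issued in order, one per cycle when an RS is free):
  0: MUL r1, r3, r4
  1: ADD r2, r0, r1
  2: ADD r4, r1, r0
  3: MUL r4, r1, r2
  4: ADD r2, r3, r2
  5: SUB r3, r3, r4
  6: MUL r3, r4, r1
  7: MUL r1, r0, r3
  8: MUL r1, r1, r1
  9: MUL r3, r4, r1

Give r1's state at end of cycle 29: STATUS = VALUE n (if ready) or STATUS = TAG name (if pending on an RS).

STATUS = VALUE 617579083044

c1: issue MUL r1<-Mul1 | r0:3,r1:Mul1,r2:9,r3:7,r4:9
c2: issue ADD r2<-Add1 | r0:3,r1:Mul1,r2:Add1,r3:7,r4:9
c3: issue ADD r4<-Add2 | r0:3,r1:Mul1,r2:Add1,r3:7,r4:Add2
c4: issue MUL r4<-Mul2 | r0:3,r1:Mul1,r2:Add1,r3:7,r4:Mul2
c5: stall | r0:3,r1:Mul1,r2:Add1,r3:7,r4:Mul2
c6: CDB Mul1=63; stall | r0:3,r1:63,r2:Add1,r3:7,r4:Mul2
c7: stall | r0:3,r1:63,r2:Add1,r3:7,r4:Mul2
c8: CDB Add1=66; issue ADD r2<-Add1 | r0:3,r1:63,r2:Add1,r3:7,r4:Mul2
c9: CDB Add2=66; issue SUB r3<-Add2 | r0:3,r1:63,r2:Add1,r3:Add2,r4:Mul2
c10: CDB Add1=73; issue MUL r3<-Mul1 | r0:3,r1:63,r2:73,r3:Mul1,r4:Mul2
c11: stall | r0:3,r1:63,r2:73,r3:Mul1,r4:Mul2
c12: stall | r0:3,r1:63,r2:73,r3:Mul1,r4:Mul2
c13: CDB Mul2=4158; issue MUL r1<-Mul2 | r0:3,r1:Mul2,r2:73,r3:Mul1,r4:4158
c14: stall | r0:3,r1:Mul2,r2:73,r3:Mul1,r4:4158
c15: CDB Add2=-4151; stall | r0:3,r1:Mul2,r2:73,r3:Mul1,r4:4158
c16: stall | r0:3,r1:Mul2,r2:73,r3:Mul1,r4:4158
c17: stall | r0:3,r1:Mul2,r2:73,r3:Mul1,r4:4158
c18: CDB Mul1=261954; issue MUL r1<-Mul1 | r0:3,r1:Mul1,r2:73,r3:261954,r4:4158
c19: stall | r0:3,r1:Mul1,r2:73,r3:261954,r4:4158
c20: stall | r0:3,r1:Mul1,r2:73,r3:261954,r4:4158
c21: stall | r0:3,r1:Mul1,r2:73,r3:261954,r4:4158
c22: stall | r0:3,r1:Mul1,r2:73,r3:261954,r4:4158
c23: CDB Mul2=785862; issue MUL r3<-Mul2 | r0:3,r1:Mul1,r2:73,r3:Mul2,r4:4158
c24: - | r0:3,r1:Mul1,r2:73,r3:Mul2,r4:4158
c25: - | r0:3,r1:Mul1,r2:73,r3:Mul2,r4:4158
c26: - | r0:3,r1:Mul1,r2:73,r3:Mul2,r4:4158
c27: - | r0:3,r1:Mul1,r2:73,r3:Mul2,r4:4158
c28: CDB Mul1=617579083044 | r0:3,r1:617579083044,r2:73,r3:Mul2,r4:4158
c29: - | r0:3,r1:617579083044,r2:73,r3:Mul2,r4:4158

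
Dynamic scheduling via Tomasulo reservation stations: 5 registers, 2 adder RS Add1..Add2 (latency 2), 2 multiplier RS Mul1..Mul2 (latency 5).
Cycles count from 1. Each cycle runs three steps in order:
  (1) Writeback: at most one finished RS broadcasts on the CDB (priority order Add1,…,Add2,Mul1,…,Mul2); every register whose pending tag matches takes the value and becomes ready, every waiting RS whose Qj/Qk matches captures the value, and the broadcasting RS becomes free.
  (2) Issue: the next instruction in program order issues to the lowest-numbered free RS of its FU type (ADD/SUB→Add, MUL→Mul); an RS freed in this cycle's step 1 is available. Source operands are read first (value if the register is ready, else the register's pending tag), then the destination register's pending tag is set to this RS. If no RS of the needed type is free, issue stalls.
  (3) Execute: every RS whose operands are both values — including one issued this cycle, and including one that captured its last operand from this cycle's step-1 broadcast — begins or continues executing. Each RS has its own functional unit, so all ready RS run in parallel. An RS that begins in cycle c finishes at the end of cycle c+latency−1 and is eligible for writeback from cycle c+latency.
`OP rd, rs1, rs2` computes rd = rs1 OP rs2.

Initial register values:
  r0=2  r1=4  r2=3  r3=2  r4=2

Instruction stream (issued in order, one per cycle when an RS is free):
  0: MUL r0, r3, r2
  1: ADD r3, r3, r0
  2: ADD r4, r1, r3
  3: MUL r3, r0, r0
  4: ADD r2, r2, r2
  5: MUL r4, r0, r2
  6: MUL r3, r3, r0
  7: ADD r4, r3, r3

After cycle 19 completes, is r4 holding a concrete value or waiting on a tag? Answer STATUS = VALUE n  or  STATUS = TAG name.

c1: issue MUL r0<-Mul1 | r0:Mul1,r1:4,r2:3,r3:2,r4:2
c2: issue ADD r3<-Add1 | r0:Mul1,r1:4,r2:3,r3:Add1,r4:2
c3: issue ADD r4<-Add2 | r0:Mul1,r1:4,r2:3,r3:Add1,r4:Add2
c4: issue MUL r3<-Mul2 | r0:Mul1,r1:4,r2:3,r3:Mul2,r4:Add2
c5: stall | r0:Mul1,r1:4,r2:3,r3:Mul2,r4:Add2
c6: CDB Mul1=6; stall | r0:6,r1:4,r2:3,r3:Mul2,r4:Add2
c7: stall | r0:6,r1:4,r2:3,r3:Mul2,r4:Add2
c8: CDB Add1=8; issue ADD r2<-Add1 | r0:6,r1:4,r2:Add1,r3:Mul2,r4:Add2
c9: issue MUL r4<-Mul1 | r0:6,r1:4,r2:Add1,r3:Mul2,r4:Mul1
c10: CDB Add1=6; stall | r0:6,r1:4,r2:6,r3:Mul2,r4:Mul1
c11: CDB Add2=12; stall | r0:6,r1:4,r2:6,r3:Mul2,r4:Mul1
c12: CDB Mul2=36; issue MUL r3<-Mul2 | r0:6,r1:4,r2:6,r3:Mul2,r4:Mul1
c13: issue ADD r4<-Add1 | r0:6,r1:4,r2:6,r3:Mul2,r4:Add1
c14: - | r0:6,r1:4,r2:6,r3:Mul2,r4:Add1
c15: CDB Mul1=36 | r0:6,r1:4,r2:6,r3:Mul2,r4:Add1
c16: - | r0:6,r1:4,r2:6,r3:Mul2,r4:Add1
c17: CDB Mul2=216 | r0:6,r1:4,r2:6,r3:216,r4:Add1
c18: - | r0:6,r1:4,r2:6,r3:216,r4:Add1
c19: CDB Add1=432 | r0:6,r1:4,r2:6,r3:216,r4:432

STATUS = VALUE 432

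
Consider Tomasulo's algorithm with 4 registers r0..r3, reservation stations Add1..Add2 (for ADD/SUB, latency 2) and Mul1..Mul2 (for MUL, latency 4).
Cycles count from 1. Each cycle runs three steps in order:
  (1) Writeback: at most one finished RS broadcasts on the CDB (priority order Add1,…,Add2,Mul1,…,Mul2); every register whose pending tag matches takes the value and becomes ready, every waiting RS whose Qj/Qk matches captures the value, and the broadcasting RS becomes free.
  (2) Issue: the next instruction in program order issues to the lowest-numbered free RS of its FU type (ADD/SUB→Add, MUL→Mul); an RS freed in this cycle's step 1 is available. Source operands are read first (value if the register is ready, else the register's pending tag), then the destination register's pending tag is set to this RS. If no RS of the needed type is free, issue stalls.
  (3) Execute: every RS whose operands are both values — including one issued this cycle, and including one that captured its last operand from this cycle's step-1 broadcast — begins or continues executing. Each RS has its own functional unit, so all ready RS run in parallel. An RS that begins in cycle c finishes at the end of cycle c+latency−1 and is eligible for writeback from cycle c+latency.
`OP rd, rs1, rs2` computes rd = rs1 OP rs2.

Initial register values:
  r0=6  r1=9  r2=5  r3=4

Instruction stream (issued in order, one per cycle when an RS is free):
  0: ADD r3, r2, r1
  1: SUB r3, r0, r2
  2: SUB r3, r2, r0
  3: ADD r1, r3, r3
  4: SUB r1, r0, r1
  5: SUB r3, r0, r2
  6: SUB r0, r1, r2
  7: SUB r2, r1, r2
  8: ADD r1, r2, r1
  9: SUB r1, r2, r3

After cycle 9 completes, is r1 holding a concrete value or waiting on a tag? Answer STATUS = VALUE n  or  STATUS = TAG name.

cycle 1: issue ADD r3<-Add1 // r0:6,r1:9,r2:5,r3:Add1
cycle 2: issue SUB r3<-Add2 // r0:6,r1:9,r2:5,r3:Add2
cycle 3: CDB Add1=14; issue SUB r3<-Add1 // r0:6,r1:9,r2:5,r3:Add1
cycle 4: CDB Add2=1; issue ADD r1<-Add2 // r0:6,r1:Add2,r2:5,r3:Add1
cycle 5: CDB Add1=-1; issue SUB r1<-Add1 // r0:6,r1:Add1,r2:5,r3:-1
cycle 6: stall // r0:6,r1:Add1,r2:5,r3:-1
cycle 7: CDB Add2=-2; issue SUB r3<-Add2 // r0:6,r1:Add1,r2:5,r3:Add2
cycle 8: stall // r0:6,r1:Add1,r2:5,r3:Add2
cycle 9: CDB Add1=8; issue SUB r0<-Add1 // r0:Add1,r1:8,r2:5,r3:Add2

STATUS = VALUE 8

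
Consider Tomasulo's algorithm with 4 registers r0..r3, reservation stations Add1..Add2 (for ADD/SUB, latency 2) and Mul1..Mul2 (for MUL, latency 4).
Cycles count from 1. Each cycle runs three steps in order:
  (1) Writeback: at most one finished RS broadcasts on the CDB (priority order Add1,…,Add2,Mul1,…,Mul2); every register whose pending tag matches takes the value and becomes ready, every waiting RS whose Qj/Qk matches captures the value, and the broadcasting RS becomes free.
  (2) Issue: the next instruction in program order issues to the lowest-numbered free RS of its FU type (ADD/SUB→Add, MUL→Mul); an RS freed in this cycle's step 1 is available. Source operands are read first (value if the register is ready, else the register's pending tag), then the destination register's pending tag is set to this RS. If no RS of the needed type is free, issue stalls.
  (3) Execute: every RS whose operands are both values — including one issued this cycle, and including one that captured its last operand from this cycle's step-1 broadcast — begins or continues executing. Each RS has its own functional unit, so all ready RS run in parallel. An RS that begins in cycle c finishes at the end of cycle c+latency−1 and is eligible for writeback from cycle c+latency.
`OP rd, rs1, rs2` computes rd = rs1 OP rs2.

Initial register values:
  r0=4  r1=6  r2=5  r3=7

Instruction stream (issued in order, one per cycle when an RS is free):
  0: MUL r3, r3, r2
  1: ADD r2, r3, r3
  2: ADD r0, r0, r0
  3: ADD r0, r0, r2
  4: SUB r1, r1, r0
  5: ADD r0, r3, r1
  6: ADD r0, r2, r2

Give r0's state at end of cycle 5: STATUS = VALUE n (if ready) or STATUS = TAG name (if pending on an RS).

c1: issue MUL r3<-Mul1 | r0:4,r1:6,r2:5,r3:Mul1
c2: issue ADD r2<-Add1 | r0:4,r1:6,r2:Add1,r3:Mul1
c3: issue ADD r0<-Add2 | r0:Add2,r1:6,r2:Add1,r3:Mul1
c4: stall | r0:Add2,r1:6,r2:Add1,r3:Mul1
c5: CDB Add2=8; issue ADD r0<-Add2 | r0:Add2,r1:6,r2:Add1,r3:Mul1

STATUS = TAG Add2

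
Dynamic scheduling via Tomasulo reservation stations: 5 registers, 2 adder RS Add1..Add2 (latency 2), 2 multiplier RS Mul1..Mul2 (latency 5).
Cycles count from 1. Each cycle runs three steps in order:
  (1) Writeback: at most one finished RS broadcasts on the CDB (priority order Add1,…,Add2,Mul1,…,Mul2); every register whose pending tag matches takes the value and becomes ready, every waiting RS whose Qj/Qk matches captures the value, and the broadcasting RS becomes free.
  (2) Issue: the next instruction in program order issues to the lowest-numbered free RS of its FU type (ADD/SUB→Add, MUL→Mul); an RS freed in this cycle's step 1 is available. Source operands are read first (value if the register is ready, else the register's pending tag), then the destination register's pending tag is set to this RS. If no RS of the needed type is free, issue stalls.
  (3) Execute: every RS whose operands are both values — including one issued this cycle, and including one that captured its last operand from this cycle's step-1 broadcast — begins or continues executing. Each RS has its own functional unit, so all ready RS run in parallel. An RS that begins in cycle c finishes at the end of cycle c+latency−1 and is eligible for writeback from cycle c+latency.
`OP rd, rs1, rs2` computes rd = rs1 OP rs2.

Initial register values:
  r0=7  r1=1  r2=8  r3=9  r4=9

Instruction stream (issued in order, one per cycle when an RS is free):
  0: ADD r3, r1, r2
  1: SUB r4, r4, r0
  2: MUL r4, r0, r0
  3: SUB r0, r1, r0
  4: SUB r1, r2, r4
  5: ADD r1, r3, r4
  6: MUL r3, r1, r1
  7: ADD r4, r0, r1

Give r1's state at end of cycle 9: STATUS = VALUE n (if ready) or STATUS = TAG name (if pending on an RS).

STATUS = TAG Add1

cycle 1: issue ADD r3<-Add1 // r0:7,r1:1,r2:8,r3:Add1,r4:9
cycle 2: issue SUB r4<-Add2 // r0:7,r1:1,r2:8,r3:Add1,r4:Add2
cycle 3: CDB Add1=9; issue MUL r4<-Mul1 // r0:7,r1:1,r2:8,r3:9,r4:Mul1
cycle 4: CDB Add2=2; issue SUB r0<-Add1 // r0:Add1,r1:1,r2:8,r3:9,r4:Mul1
cycle 5: issue SUB r1<-Add2 // r0:Add1,r1:Add2,r2:8,r3:9,r4:Mul1
cycle 6: CDB Add1=-6; issue ADD r1<-Add1 // r0:-6,r1:Add1,r2:8,r3:9,r4:Mul1
cycle 7: issue MUL r3<-Mul2 // r0:-6,r1:Add1,r2:8,r3:Mul2,r4:Mul1
cycle 8: CDB Mul1=49; stall // r0:-6,r1:Add1,r2:8,r3:Mul2,r4:49
cycle 9: stall // r0:-6,r1:Add1,r2:8,r3:Mul2,r4:49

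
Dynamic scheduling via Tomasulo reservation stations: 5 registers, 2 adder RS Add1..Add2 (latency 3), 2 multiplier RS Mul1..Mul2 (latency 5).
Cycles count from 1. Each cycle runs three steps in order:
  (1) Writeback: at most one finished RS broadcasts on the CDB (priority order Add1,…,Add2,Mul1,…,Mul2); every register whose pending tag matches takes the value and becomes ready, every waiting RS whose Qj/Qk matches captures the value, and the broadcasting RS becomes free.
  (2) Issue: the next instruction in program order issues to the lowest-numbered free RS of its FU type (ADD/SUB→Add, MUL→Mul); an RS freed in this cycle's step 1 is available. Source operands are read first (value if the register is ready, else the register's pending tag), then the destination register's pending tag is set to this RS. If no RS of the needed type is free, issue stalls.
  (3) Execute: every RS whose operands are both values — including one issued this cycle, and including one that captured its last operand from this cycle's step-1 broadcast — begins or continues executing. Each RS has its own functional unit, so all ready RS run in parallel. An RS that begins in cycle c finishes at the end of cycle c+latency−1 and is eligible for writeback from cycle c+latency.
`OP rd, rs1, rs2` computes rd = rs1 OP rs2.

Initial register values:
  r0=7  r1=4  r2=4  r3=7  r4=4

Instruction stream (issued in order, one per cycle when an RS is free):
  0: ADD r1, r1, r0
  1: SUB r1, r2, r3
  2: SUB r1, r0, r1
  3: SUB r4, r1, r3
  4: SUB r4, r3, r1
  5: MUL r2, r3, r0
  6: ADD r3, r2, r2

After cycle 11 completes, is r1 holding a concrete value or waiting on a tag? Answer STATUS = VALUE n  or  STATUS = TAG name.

STATUS = VALUE 10

  c1: issue ADD r1<-Add1  regs: r0:7,r1:Add1,r2:4,r3:7,r4:4
  c2: issue SUB r1<-Add2  regs: r0:7,r1:Add2,r2:4,r3:7,r4:4
  c3: stall  regs: r0:7,r1:Add2,r2:4,r3:7,r4:4
  c4: CDB Add1=11; issue SUB r1<-Add1  regs: r0:7,r1:Add1,r2:4,r3:7,r4:4
  c5: CDB Add2=-3; issue SUB r4<-Add2  regs: r0:7,r1:Add1,r2:4,r3:7,r4:Add2
  c6: stall  regs: r0:7,r1:Add1,r2:4,r3:7,r4:Add2
  c7: stall  regs: r0:7,r1:Add1,r2:4,r3:7,r4:Add2
  c8: CDB Add1=10; issue SUB r4<-Add1  regs: r0:7,r1:10,r2:4,r3:7,r4:Add1
  c9: issue MUL r2<-Mul1  regs: r0:7,r1:10,r2:Mul1,r3:7,r4:Add1
  c10: stall  regs: r0:7,r1:10,r2:Mul1,r3:7,r4:Add1
  c11: CDB Add1=-3; issue ADD r3<-Add1  regs: r0:7,r1:10,r2:Mul1,r3:Add1,r4:-3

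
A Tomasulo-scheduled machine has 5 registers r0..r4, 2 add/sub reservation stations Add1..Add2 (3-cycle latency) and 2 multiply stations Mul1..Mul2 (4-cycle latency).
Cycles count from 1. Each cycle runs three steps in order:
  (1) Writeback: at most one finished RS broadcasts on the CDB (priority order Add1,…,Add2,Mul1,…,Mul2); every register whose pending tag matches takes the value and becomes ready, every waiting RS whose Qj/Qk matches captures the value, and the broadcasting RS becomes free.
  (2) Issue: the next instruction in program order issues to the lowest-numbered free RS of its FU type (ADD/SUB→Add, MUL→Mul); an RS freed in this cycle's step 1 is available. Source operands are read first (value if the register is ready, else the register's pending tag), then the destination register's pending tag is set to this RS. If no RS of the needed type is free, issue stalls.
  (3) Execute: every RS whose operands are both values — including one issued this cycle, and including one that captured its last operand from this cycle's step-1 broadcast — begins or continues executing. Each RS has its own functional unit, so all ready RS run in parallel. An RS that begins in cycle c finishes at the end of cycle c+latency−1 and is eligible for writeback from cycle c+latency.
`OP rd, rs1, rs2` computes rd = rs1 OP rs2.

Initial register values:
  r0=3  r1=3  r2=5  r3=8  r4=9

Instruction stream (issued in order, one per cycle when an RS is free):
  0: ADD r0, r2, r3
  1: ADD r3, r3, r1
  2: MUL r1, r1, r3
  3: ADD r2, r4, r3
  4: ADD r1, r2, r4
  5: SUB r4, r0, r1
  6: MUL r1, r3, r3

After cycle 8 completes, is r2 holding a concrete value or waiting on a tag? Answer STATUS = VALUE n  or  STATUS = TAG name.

  c1: issue ADD r0<-Add1  regs: r0:Add1,r1:3,r2:5,r3:8,r4:9
  c2: issue ADD r3<-Add2  regs: r0:Add1,r1:3,r2:5,r3:Add2,r4:9
  c3: issue MUL r1<-Mul1  regs: r0:Add1,r1:Mul1,r2:5,r3:Add2,r4:9
  c4: CDB Add1=13; issue ADD r2<-Add1  regs: r0:13,r1:Mul1,r2:Add1,r3:Add2,r4:9
  c5: CDB Add2=11; issue ADD r1<-Add2  regs: r0:13,r1:Add2,r2:Add1,r3:11,r4:9
  c6: stall  regs: r0:13,r1:Add2,r2:Add1,r3:11,r4:9
  c7: stall  regs: r0:13,r1:Add2,r2:Add1,r3:11,r4:9
  c8: CDB Add1=20; issue SUB r4<-Add1  regs: r0:13,r1:Add2,r2:20,r3:11,r4:Add1

STATUS = VALUE 20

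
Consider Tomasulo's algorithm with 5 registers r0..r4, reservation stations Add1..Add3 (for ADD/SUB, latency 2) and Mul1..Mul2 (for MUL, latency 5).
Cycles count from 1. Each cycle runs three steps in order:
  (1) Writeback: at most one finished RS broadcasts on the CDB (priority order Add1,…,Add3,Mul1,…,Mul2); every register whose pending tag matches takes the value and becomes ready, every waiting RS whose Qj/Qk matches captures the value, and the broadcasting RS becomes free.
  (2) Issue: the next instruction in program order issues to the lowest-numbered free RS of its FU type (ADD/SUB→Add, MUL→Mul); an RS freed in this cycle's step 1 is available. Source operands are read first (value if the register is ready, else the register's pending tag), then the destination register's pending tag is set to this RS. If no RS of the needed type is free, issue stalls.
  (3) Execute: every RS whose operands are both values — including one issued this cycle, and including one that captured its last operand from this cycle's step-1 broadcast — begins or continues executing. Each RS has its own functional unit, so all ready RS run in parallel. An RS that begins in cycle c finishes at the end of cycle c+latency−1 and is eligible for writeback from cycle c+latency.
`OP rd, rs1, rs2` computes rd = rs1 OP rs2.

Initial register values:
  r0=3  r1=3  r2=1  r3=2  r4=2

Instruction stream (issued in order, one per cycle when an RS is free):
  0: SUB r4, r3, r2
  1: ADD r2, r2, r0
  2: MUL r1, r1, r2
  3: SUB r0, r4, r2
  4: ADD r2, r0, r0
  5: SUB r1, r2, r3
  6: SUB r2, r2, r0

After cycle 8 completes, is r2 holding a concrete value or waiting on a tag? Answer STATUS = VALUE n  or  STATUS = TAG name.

cycle 1: issue SUB r4<-Add1 // r0:3,r1:3,r2:1,r3:2,r4:Add1
cycle 2: issue ADD r2<-Add2 // r0:3,r1:3,r2:Add2,r3:2,r4:Add1
cycle 3: CDB Add1=1; issue MUL r1<-Mul1 // r0:3,r1:Mul1,r2:Add2,r3:2,r4:1
cycle 4: CDB Add2=4; issue SUB r0<-Add1 // r0:Add1,r1:Mul1,r2:4,r3:2,r4:1
cycle 5: issue ADD r2<-Add2 // r0:Add1,r1:Mul1,r2:Add2,r3:2,r4:1
cycle 6: CDB Add1=-3; issue SUB r1<-Add1 // r0:-3,r1:Add1,r2:Add2,r3:2,r4:1
cycle 7: issue SUB r2<-Add3 // r0:-3,r1:Add1,r2:Add3,r3:2,r4:1
cycle 8: CDB Add2=-6 // r0:-3,r1:Add1,r2:Add3,r3:2,r4:1

STATUS = TAG Add3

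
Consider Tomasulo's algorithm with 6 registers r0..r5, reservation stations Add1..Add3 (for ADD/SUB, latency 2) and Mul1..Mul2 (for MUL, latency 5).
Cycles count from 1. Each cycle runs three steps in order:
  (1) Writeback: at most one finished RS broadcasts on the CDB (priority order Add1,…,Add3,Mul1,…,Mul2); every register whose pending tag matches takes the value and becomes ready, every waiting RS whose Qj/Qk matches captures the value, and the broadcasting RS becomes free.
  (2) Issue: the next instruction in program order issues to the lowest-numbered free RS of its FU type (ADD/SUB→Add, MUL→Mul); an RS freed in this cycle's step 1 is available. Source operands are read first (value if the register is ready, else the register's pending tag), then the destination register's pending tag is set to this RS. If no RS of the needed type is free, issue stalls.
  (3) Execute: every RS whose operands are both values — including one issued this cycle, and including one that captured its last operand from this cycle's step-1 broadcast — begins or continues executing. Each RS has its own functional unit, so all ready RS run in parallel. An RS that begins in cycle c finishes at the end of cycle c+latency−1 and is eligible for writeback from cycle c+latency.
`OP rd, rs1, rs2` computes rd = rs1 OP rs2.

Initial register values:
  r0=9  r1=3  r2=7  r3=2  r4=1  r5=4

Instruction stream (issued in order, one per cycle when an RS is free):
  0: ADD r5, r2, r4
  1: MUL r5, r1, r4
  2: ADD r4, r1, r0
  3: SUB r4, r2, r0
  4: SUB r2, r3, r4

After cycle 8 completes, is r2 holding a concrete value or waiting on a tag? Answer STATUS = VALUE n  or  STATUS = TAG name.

STATUS = VALUE 4

  c1: issue ADD r5<-Add1  regs: r0:9,r1:3,r2:7,r3:2,r4:1,r5:Add1
  c2: issue MUL r5<-Mul1  regs: r0:9,r1:3,r2:7,r3:2,r4:1,r5:Mul1
  c3: CDB Add1=8; issue ADD r4<-Add1  regs: r0:9,r1:3,r2:7,r3:2,r4:Add1,r5:Mul1
  c4: issue SUB r4<-Add2  regs: r0:9,r1:3,r2:7,r3:2,r4:Add2,r5:Mul1
  c5: CDB Add1=12; issue SUB r2<-Add1  regs: r0:9,r1:3,r2:Add1,r3:2,r4:Add2,r5:Mul1
  c6: CDB Add2=-2  regs: r0:9,r1:3,r2:Add1,r3:2,r4:-2,r5:Mul1
  c7: CDB Mul1=3  regs: r0:9,r1:3,r2:Add1,r3:2,r4:-2,r5:3
  c8: CDB Add1=4  regs: r0:9,r1:3,r2:4,r3:2,r4:-2,r5:3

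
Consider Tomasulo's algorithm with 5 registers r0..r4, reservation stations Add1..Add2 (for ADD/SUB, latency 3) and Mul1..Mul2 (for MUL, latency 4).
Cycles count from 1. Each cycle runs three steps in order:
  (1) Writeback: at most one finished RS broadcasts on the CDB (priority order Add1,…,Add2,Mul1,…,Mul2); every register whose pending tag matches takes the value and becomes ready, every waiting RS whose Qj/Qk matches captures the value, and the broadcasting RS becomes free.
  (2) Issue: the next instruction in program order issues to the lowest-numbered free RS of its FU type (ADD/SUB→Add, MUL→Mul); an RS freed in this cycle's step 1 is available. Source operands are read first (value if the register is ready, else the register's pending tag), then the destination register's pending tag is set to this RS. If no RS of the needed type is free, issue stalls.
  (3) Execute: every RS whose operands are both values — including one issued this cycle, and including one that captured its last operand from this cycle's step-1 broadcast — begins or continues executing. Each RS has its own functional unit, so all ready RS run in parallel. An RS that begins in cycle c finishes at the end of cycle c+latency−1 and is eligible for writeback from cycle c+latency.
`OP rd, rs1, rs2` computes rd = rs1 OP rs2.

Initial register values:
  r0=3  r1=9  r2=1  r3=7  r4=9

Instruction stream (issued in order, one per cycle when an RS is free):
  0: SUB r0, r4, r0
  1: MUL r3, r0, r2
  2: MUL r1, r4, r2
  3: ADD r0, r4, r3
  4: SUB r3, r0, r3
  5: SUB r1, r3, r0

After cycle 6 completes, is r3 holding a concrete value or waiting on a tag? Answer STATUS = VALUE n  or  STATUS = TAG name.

c1: issue SUB r0<-Add1 | r0:Add1,r1:9,r2:1,r3:7,r4:9
c2: issue MUL r3<-Mul1 | r0:Add1,r1:9,r2:1,r3:Mul1,r4:9
c3: issue MUL r1<-Mul2 | r0:Add1,r1:Mul2,r2:1,r3:Mul1,r4:9
c4: CDB Add1=6; issue ADD r0<-Add1 | r0:Add1,r1:Mul2,r2:1,r3:Mul1,r4:9
c5: issue SUB r3<-Add2 | r0:Add1,r1:Mul2,r2:1,r3:Add2,r4:9
c6: stall | r0:Add1,r1:Mul2,r2:1,r3:Add2,r4:9

STATUS = TAG Add2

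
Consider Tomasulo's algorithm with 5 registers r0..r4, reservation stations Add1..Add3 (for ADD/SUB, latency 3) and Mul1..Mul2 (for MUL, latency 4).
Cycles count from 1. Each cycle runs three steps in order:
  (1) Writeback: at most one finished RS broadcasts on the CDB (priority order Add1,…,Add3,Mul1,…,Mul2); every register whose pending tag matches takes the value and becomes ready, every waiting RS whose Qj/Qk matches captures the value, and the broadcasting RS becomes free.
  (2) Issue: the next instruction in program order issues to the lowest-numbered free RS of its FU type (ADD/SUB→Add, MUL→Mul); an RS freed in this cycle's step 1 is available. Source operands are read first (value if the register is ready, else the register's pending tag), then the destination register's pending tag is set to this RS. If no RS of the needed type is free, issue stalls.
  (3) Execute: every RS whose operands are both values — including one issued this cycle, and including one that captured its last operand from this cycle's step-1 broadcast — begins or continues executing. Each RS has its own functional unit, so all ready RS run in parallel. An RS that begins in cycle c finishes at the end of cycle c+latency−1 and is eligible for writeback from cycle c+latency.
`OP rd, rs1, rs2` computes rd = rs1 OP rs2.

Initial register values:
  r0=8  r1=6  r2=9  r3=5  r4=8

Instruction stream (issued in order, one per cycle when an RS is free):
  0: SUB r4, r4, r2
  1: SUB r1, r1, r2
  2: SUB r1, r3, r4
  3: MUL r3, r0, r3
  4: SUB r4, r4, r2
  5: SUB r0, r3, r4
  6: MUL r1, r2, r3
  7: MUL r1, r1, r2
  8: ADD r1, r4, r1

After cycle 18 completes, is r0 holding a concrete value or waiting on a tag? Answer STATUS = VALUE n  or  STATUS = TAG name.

STATUS = VALUE 50

  c1: issue SUB r4<-Add1  regs: r0:8,r1:6,r2:9,r3:5,r4:Add1
  c2: issue SUB r1<-Add2  regs: r0:8,r1:Add2,r2:9,r3:5,r4:Add1
  c3: issue SUB r1<-Add3  regs: r0:8,r1:Add3,r2:9,r3:5,r4:Add1
  c4: CDB Add1=-1; issue MUL r3<-Mul1  regs: r0:8,r1:Add3,r2:9,r3:Mul1,r4:-1
  c5: CDB Add2=-3; issue SUB r4<-Add1  regs: r0:8,r1:Add3,r2:9,r3:Mul1,r4:Add1
  c6: issue SUB r0<-Add2  regs: r0:Add2,r1:Add3,r2:9,r3:Mul1,r4:Add1
  c7: CDB Add3=6; issue MUL r1<-Mul2  regs: r0:Add2,r1:Mul2,r2:9,r3:Mul1,r4:Add1
  c8: CDB Add1=-10; stall  regs: r0:Add2,r1:Mul2,r2:9,r3:Mul1,r4:-10
  c9: CDB Mul1=40; issue MUL r1<-Mul1  regs: r0:Add2,r1:Mul1,r2:9,r3:40,r4:-10
  c10: issue ADD r1<-Add1  regs: r0:Add2,r1:Add1,r2:9,r3:40,r4:-10
  c11: -  regs: r0:Add2,r1:Add1,r2:9,r3:40,r4:-10
  c12: CDB Add2=50  regs: r0:50,r1:Add1,r2:9,r3:40,r4:-10
  c13: CDB Mul2=360  regs: r0:50,r1:Add1,r2:9,r3:40,r4:-10
  c14: -  regs: r0:50,r1:Add1,r2:9,r3:40,r4:-10
  c15: -  regs: r0:50,r1:Add1,r2:9,r3:40,r4:-10
  c16: -  regs: r0:50,r1:Add1,r2:9,r3:40,r4:-10
  c17: CDB Mul1=3240  regs: r0:50,r1:Add1,r2:9,r3:40,r4:-10
  c18: -  regs: r0:50,r1:Add1,r2:9,r3:40,r4:-10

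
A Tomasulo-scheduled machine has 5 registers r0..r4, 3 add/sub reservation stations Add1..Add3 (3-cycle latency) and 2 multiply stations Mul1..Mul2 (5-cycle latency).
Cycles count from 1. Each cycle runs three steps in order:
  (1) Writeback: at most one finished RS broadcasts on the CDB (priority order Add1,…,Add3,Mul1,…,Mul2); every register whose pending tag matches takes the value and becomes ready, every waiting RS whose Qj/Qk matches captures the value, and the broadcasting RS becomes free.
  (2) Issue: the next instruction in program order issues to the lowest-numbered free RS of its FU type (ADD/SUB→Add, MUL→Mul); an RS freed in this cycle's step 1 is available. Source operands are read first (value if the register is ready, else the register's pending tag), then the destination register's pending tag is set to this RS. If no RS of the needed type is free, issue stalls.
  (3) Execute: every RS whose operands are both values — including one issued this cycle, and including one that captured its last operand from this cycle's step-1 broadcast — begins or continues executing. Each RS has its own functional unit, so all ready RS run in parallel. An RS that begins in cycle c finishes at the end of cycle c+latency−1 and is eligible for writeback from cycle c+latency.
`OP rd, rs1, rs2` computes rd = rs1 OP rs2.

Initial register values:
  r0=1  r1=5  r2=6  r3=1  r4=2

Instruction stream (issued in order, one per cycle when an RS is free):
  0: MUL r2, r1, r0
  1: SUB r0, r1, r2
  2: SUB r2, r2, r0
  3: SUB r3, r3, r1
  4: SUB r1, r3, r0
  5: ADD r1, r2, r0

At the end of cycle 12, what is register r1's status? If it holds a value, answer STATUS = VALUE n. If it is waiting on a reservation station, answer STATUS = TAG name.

STATUS = TAG Add1

  c1: issue MUL r2<-Mul1  regs: r0:1,r1:5,r2:Mul1,r3:1,r4:2
  c2: issue SUB r0<-Add1  regs: r0:Add1,r1:5,r2:Mul1,r3:1,r4:2
  c3: issue SUB r2<-Add2  regs: r0:Add1,r1:5,r2:Add2,r3:1,r4:2
  c4: issue SUB r3<-Add3  regs: r0:Add1,r1:5,r2:Add2,r3:Add3,r4:2
  c5: stall  regs: r0:Add1,r1:5,r2:Add2,r3:Add3,r4:2
  c6: CDB Mul1=5; stall  regs: r0:Add1,r1:5,r2:Add2,r3:Add3,r4:2
  c7: CDB Add3=-4; issue SUB r1<-Add3  regs: r0:Add1,r1:Add3,r2:Add2,r3:-4,r4:2
  c8: stall  regs: r0:Add1,r1:Add3,r2:Add2,r3:-4,r4:2
  c9: CDB Add1=0; issue ADD r1<-Add1  regs: r0:0,r1:Add1,r2:Add2,r3:-4,r4:2
  c10: -  regs: r0:0,r1:Add1,r2:Add2,r3:-4,r4:2
  c11: -  regs: r0:0,r1:Add1,r2:Add2,r3:-4,r4:2
  c12: CDB Add2=5  regs: r0:0,r1:Add1,r2:5,r3:-4,r4:2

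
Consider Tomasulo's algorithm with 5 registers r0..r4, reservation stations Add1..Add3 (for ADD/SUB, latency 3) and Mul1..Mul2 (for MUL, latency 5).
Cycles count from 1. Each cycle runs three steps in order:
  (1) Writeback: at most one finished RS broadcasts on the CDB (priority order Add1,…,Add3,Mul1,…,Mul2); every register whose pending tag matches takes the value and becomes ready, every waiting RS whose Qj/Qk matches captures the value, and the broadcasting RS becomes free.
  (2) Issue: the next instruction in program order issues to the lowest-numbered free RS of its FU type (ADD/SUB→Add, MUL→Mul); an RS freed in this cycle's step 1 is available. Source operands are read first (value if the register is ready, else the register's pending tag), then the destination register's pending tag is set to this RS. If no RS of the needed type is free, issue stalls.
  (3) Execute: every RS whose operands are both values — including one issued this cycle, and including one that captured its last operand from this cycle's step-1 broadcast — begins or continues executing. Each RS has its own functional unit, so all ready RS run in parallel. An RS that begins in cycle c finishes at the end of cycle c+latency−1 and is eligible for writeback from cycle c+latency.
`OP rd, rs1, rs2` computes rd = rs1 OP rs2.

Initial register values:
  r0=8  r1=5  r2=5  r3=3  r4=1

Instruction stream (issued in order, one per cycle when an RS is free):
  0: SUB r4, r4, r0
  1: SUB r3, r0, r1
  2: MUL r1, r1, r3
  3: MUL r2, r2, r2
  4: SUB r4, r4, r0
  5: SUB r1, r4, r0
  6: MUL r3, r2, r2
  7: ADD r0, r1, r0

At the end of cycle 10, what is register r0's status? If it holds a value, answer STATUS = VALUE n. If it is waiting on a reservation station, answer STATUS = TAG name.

STATUS = TAG Add1

cycle 1: issue SUB r4<-Add1 // r0:8,r1:5,r2:5,r3:3,r4:Add1
cycle 2: issue SUB r3<-Add2 // r0:8,r1:5,r2:5,r3:Add2,r4:Add1
cycle 3: issue MUL r1<-Mul1 // r0:8,r1:Mul1,r2:5,r3:Add2,r4:Add1
cycle 4: CDB Add1=-7; issue MUL r2<-Mul2 // r0:8,r1:Mul1,r2:Mul2,r3:Add2,r4:-7
cycle 5: CDB Add2=3; issue SUB r4<-Add1 // r0:8,r1:Mul1,r2:Mul2,r3:3,r4:Add1
cycle 6: issue SUB r1<-Add2 // r0:8,r1:Add2,r2:Mul2,r3:3,r4:Add1
cycle 7: stall // r0:8,r1:Add2,r2:Mul2,r3:3,r4:Add1
cycle 8: CDB Add1=-15; stall // r0:8,r1:Add2,r2:Mul2,r3:3,r4:-15
cycle 9: CDB Mul2=25; issue MUL r3<-Mul2 // r0:8,r1:Add2,r2:25,r3:Mul2,r4:-15
cycle 10: CDB Mul1=15; issue ADD r0<-Add1 // r0:Add1,r1:Add2,r2:25,r3:Mul2,r4:-15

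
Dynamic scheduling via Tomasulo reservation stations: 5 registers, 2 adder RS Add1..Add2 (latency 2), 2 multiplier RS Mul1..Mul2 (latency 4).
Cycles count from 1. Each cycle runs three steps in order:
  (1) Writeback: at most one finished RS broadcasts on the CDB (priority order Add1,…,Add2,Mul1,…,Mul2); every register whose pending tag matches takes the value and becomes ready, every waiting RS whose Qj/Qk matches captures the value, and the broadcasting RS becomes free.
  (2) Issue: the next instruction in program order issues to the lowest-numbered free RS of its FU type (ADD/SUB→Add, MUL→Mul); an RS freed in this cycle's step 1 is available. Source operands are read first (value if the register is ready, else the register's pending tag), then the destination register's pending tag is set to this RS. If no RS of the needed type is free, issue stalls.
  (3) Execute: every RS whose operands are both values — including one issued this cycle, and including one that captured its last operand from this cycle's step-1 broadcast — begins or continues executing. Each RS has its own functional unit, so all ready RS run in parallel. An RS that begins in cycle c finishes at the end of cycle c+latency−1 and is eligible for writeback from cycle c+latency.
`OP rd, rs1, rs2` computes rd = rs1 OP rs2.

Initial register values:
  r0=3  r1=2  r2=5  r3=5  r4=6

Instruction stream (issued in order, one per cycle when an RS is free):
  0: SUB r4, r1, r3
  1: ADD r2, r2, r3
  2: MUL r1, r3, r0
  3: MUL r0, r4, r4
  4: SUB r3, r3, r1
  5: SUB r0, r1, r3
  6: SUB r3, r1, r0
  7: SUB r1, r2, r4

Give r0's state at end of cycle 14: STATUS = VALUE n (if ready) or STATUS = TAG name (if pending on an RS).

c1: issue SUB r4<-Add1 | r0:3,r1:2,r2:5,r3:5,r4:Add1
c2: issue ADD r2<-Add2 | r0:3,r1:2,r2:Add2,r3:5,r4:Add1
c3: CDB Add1=-3; issue MUL r1<-Mul1 | r0:3,r1:Mul1,r2:Add2,r3:5,r4:-3
c4: CDB Add2=10; issue MUL r0<-Mul2 | r0:Mul2,r1:Mul1,r2:10,r3:5,r4:-3
c5: issue SUB r3<-Add1 | r0:Mul2,r1:Mul1,r2:10,r3:Add1,r4:-3
c6: issue SUB r0<-Add2 | r0:Add2,r1:Mul1,r2:10,r3:Add1,r4:-3
c7: CDB Mul1=15; stall | r0:Add2,r1:15,r2:10,r3:Add1,r4:-3
c8: CDB Mul2=9; stall | r0:Add2,r1:15,r2:10,r3:Add1,r4:-3
c9: CDB Add1=-10; issue SUB r3<-Add1 | r0:Add2,r1:15,r2:10,r3:Add1,r4:-3
c10: stall | r0:Add2,r1:15,r2:10,r3:Add1,r4:-3
c11: CDB Add2=25; issue SUB r1<-Add2 | r0:25,r1:Add2,r2:10,r3:Add1,r4:-3
c12: - | r0:25,r1:Add2,r2:10,r3:Add1,r4:-3
c13: CDB Add1=-10 | r0:25,r1:Add2,r2:10,r3:-10,r4:-3
c14: CDB Add2=13 | r0:25,r1:13,r2:10,r3:-10,r4:-3

STATUS = VALUE 25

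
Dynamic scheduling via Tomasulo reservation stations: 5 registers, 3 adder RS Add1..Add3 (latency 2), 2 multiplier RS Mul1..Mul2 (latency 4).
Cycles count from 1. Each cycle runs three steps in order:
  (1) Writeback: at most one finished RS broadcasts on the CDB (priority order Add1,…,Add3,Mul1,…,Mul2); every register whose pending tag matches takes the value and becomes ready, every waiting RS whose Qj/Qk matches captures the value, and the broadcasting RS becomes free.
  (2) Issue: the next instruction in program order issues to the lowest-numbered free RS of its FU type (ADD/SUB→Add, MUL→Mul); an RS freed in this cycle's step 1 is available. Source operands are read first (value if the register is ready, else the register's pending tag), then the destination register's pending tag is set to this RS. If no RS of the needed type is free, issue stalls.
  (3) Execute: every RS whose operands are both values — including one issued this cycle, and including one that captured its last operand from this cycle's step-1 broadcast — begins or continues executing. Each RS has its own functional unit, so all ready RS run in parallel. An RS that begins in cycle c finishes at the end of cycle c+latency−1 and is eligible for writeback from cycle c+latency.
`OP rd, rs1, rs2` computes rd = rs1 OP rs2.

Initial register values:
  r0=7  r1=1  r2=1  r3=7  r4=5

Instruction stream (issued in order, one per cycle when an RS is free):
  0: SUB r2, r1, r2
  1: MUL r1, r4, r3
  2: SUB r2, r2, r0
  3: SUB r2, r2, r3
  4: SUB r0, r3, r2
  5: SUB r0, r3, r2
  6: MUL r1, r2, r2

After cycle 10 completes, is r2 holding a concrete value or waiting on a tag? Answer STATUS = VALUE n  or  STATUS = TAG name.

  c1: issue SUB r2<-Add1  regs: r0:7,r1:1,r2:Add1,r3:7,r4:5
  c2: issue MUL r1<-Mul1  regs: r0:7,r1:Mul1,r2:Add1,r3:7,r4:5
  c3: CDB Add1=0; issue SUB r2<-Add1  regs: r0:7,r1:Mul1,r2:Add1,r3:7,r4:5
  c4: issue SUB r2<-Add2  regs: r0:7,r1:Mul1,r2:Add2,r3:7,r4:5
  c5: CDB Add1=-7; issue SUB r0<-Add1  regs: r0:Add1,r1:Mul1,r2:Add2,r3:7,r4:5
  c6: CDB Mul1=35; issue SUB r0<-Add3  regs: r0:Add3,r1:35,r2:Add2,r3:7,r4:5
  c7: CDB Add2=-14; issue MUL r1<-Mul1  regs: r0:Add3,r1:Mul1,r2:-14,r3:7,r4:5
  c8: -  regs: r0:Add3,r1:Mul1,r2:-14,r3:7,r4:5
  c9: CDB Add1=21  regs: r0:Add3,r1:Mul1,r2:-14,r3:7,r4:5
  c10: CDB Add3=21  regs: r0:21,r1:Mul1,r2:-14,r3:7,r4:5

STATUS = VALUE -14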